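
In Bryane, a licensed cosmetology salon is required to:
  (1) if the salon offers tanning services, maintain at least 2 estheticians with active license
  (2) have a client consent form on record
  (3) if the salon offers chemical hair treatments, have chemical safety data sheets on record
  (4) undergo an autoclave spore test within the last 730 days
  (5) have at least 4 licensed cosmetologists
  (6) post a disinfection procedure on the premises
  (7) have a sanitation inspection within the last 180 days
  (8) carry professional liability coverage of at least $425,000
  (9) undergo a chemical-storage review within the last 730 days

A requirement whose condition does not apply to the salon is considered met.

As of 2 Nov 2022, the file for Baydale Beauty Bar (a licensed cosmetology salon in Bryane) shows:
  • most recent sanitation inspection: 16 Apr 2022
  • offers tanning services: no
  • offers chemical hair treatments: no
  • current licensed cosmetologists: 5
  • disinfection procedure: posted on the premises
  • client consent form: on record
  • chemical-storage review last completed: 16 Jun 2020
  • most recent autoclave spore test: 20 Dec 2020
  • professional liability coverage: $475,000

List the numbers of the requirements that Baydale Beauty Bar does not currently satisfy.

7, 9

1. condition 'offers tanning services' does not hold → requirement n/a → met
2. client consent form present → met
3. condition 'offers chemical hair treatments' does not hold → requirement n/a → met
4. autoclave spore test 682 days ago vs limit 730 → met
5. licensed cosmetologists 5 ≥ 4 → met
6. disinfection procedure present → met
7. sanitation inspection 200 days ago vs limit 180 → not met
8. professional liability coverage $475,000 ≥ $425,000 → met
9. chemical-storage review 869 days ago vs limit 730 → not met
Not met: 7, 9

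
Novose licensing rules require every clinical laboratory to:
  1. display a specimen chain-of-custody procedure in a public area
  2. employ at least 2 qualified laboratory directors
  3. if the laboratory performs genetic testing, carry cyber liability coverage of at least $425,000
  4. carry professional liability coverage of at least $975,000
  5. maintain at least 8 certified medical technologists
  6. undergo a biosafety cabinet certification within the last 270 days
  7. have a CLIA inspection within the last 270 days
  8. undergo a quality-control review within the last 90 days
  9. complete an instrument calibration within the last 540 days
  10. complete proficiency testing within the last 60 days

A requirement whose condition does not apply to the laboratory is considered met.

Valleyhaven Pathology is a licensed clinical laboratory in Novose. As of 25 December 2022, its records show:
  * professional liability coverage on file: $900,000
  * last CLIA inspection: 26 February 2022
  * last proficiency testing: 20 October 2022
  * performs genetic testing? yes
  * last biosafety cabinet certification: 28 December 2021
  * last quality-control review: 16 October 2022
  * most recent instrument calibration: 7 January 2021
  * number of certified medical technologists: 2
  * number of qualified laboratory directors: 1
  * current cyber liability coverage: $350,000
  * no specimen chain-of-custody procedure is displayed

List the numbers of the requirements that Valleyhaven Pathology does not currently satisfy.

1. specimen chain-of-custody procedure absent → not met
2. qualified laboratory directors 1 < 2 → not met
3. condition 'performs genetic testing' holds; cyber liability coverage $350,000 < $425,000 → not met
4. professional liability coverage $900,000 < $975,000 → not met
5. certified medical technologists 2 < 8 → not met
6. biosafety cabinet certification 362 days ago vs limit 270 → not met
7. CLIA inspection 302 days ago vs limit 270 → not met
8. quality-control review 70 days ago vs limit 90 → met
9. instrument calibration 717 days ago vs limit 540 → not met
10. proficiency testing 66 days ago vs limit 60 → not met
Not met: 1, 2, 3, 4, 5, 6, 7, 9, 10

1, 2, 3, 4, 5, 6, 7, 9, 10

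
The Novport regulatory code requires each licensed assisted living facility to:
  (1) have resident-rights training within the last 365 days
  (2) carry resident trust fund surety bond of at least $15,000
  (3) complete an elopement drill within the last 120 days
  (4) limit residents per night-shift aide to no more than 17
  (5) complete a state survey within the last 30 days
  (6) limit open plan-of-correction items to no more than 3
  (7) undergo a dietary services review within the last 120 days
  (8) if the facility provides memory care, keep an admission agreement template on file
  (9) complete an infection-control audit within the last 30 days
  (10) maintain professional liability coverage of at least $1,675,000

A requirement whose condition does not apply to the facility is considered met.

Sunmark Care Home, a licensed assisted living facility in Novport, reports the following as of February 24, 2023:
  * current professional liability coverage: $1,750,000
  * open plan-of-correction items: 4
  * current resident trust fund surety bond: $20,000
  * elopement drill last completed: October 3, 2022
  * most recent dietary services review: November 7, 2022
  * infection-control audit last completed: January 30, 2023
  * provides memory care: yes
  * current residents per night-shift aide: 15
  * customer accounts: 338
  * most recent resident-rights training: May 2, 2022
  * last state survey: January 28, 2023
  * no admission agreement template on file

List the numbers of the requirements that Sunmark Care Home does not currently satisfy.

3, 6, 8

1. resident-rights training 298 days ago vs limit 365 → met
2. resident trust fund surety bond $20,000 ≥ $15,000 → met
3. elopement drill 144 days ago vs limit 120 → not met
4. residents per night-shift aide 15 ≤ 17 → met
5. state survey 27 days ago vs limit 30 → met
6. open plan-of-correction items 4 > 3 → not met
7. dietary services review 109 days ago vs limit 120 → met
8. condition 'provides memory care' holds; admission agreement template absent → not met
9. infection-control audit 25 days ago vs limit 30 → met
10. professional liability coverage $1,750,000 ≥ $1,675,000 → met
Not met: 3, 6, 8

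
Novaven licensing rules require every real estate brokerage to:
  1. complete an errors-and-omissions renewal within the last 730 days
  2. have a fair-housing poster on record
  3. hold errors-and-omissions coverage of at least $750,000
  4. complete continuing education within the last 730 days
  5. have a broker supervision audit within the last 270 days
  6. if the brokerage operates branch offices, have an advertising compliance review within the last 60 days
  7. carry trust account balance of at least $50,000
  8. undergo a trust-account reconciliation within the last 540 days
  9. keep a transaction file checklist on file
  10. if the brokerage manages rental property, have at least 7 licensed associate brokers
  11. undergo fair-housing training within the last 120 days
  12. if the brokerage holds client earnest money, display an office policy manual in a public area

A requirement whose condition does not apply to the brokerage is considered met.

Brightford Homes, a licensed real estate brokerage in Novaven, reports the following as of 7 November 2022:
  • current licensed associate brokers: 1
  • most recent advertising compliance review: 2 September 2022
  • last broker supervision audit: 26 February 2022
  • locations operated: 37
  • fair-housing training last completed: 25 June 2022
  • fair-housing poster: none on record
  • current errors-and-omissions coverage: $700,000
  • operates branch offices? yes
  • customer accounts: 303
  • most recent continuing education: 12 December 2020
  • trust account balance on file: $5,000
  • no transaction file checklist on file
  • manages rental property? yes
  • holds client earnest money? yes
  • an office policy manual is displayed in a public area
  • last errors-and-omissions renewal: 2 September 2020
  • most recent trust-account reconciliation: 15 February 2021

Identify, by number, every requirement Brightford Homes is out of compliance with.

1. errors-and-omissions renewal 796 days ago vs limit 730 → not met
2. fair-housing poster absent → not met
3. errors-and-omissions coverage $700,000 < $750,000 → not met
4. continuing education 695 days ago vs limit 730 → met
5. broker supervision audit 254 days ago vs limit 270 → met
6. condition 'operates branch offices' holds; advertising compliance review 66 days ago vs limit 60 → not met
7. trust account balance $5,000 < $50,000 → not met
8. trust-account reconciliation 630 days ago vs limit 540 → not met
9. transaction file checklist absent → not met
10. condition 'manages rental property' holds; licensed associate brokers 1 < 7 → not met
11. fair-housing training 135 days ago vs limit 120 → not met
12. condition 'holds client earnest money' holds; office policy manual present → met
Not met: 1, 2, 3, 6, 7, 8, 9, 10, 11

1, 2, 3, 6, 7, 8, 9, 10, 11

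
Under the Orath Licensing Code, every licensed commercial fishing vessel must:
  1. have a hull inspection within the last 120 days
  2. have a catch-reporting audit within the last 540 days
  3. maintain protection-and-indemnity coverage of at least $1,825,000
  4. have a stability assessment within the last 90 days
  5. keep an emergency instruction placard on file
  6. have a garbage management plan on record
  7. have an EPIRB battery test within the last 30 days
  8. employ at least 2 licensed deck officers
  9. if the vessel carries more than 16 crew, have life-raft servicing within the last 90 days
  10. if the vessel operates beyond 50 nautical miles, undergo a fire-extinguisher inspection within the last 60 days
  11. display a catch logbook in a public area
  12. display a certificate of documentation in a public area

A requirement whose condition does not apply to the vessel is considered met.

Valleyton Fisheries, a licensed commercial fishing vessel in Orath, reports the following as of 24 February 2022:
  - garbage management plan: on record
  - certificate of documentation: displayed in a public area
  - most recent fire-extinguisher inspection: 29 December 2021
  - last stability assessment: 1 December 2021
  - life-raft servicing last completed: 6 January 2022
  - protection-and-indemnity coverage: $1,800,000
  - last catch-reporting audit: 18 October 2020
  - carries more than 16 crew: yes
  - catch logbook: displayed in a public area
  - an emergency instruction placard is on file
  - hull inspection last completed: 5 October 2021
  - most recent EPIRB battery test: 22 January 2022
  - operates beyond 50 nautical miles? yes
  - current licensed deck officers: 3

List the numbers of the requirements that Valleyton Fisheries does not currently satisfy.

1, 3, 7

1. hull inspection 142 days ago vs limit 120 → not met
2. catch-reporting audit 494 days ago vs limit 540 → met
3. protection-and-indemnity coverage $1,800,000 < $1,825,000 → not met
4. stability assessment 85 days ago vs limit 90 → met
5. emergency instruction placard present → met
6. garbage management plan present → met
7. EPIRB battery test 33 days ago vs limit 30 → not met
8. licensed deck officers 3 ≥ 2 → met
9. condition 'carries more than 16 crew' holds; life-raft servicing 49 days ago vs limit 90 → met
10. condition 'operates beyond 50 nautical miles' holds; fire-extinguisher inspection 57 days ago vs limit 60 → met
11. catch logbook present → met
12. certificate of documentation present → met
Not met: 1, 3, 7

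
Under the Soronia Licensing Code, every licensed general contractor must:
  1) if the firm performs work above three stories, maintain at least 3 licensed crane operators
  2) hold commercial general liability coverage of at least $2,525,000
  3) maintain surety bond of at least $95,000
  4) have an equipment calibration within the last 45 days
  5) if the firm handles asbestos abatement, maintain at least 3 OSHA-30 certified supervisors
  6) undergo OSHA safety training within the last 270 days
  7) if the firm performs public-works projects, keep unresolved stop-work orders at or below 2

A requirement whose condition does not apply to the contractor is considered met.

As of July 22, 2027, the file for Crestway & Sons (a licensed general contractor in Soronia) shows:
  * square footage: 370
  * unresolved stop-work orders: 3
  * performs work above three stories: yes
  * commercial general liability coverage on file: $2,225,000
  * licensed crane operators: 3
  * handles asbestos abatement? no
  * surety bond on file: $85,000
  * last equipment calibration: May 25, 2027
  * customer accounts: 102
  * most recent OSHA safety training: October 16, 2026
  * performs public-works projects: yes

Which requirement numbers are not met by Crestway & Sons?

1. condition 'performs work above three stories' holds; licensed crane operators 3 ≥ 3 → met
2. commercial general liability coverage $2,225,000 < $2,525,000 → not met
3. surety bond $85,000 < $95,000 → not met
4. equipment calibration 58 days ago vs limit 45 → not met
5. condition 'handles asbestos abatement' does not hold → requirement n/a → met
6. OSHA safety training 279 days ago vs limit 270 → not met
7. condition 'performs public-works projects' holds; unresolved stop-work orders 3 > 2 → not met
Not met: 2, 3, 4, 6, 7

2, 3, 4, 6, 7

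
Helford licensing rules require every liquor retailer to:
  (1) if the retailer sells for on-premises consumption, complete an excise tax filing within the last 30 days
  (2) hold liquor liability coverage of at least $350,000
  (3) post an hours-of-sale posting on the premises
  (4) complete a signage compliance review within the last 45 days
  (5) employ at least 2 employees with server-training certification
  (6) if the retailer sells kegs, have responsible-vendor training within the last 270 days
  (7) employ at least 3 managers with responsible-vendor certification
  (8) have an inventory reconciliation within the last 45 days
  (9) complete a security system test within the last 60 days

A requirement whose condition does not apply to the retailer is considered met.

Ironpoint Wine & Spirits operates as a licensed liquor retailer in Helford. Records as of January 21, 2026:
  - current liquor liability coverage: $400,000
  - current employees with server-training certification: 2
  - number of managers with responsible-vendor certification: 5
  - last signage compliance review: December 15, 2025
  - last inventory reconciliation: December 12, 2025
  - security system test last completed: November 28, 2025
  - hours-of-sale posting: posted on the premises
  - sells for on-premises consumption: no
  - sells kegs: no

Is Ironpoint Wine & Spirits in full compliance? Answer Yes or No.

1. condition 'sells for on-premises consumption' does not hold → requirement n/a → met
2. liquor liability coverage $400,000 ≥ $350,000 → met
3. hours-of-sale posting present → met
4. signage compliance review 37 days ago vs limit 45 → met
5. employees with server-training certification 2 ≥ 2 → met
6. condition 'sells kegs' does not hold → requirement n/a → met
7. managers with responsible-vendor certification 5 ≥ 3 → met
8. inventory reconciliation 40 days ago vs limit 45 → met
9. security system test 54 days ago vs limit 60 → met
All met.

Yes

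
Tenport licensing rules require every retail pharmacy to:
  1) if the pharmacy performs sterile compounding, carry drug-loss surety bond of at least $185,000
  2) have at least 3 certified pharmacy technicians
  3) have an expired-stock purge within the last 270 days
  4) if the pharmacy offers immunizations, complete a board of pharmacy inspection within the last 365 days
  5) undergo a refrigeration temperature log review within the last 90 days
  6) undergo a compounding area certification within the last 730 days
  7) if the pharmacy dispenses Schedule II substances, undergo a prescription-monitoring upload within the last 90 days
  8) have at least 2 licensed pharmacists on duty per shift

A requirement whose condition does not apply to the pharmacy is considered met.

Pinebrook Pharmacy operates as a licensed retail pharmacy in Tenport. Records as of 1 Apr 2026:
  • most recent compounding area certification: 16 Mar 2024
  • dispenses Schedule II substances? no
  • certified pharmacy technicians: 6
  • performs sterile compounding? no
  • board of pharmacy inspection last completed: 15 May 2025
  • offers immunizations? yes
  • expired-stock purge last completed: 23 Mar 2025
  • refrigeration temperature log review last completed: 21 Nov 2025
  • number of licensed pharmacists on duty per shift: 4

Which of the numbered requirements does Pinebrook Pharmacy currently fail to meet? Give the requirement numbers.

3, 5, 6

1. condition 'performs sterile compounding' does not hold → requirement n/a → met
2. certified pharmacy technicians 6 ≥ 3 → met
3. expired-stock purge 374 days ago vs limit 270 → not met
4. condition 'offers immunizations' holds; board of pharmacy inspection 321 days ago vs limit 365 → met
5. refrigeration temperature log review 131 days ago vs limit 90 → not met
6. compounding area certification 746 days ago vs limit 730 → not met
7. condition 'dispenses Schedule II substances' does not hold → requirement n/a → met
8. licensed pharmacists on duty per shift 4 ≥ 2 → met
Not met: 3, 5, 6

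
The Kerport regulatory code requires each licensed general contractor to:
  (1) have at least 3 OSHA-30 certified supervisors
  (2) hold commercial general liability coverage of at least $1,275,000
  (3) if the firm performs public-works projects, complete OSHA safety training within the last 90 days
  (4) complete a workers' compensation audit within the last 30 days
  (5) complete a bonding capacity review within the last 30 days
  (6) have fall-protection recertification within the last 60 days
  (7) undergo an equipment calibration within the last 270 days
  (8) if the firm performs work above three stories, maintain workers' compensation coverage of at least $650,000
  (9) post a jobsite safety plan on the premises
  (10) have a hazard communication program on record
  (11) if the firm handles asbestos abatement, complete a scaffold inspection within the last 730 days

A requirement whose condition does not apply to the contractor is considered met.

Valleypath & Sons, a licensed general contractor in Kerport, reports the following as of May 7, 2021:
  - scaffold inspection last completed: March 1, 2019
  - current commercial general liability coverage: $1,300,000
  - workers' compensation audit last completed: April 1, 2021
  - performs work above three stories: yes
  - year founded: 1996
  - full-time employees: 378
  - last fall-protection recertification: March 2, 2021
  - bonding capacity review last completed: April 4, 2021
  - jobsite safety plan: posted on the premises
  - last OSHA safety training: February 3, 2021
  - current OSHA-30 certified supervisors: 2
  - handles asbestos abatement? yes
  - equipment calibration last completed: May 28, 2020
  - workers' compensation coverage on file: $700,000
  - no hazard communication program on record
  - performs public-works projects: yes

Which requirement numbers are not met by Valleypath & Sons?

1, 3, 4, 5, 6, 7, 10, 11

1. OSHA-30 certified supervisors 2 < 3 → not met
2. commercial general liability coverage $1,300,000 ≥ $1,275,000 → met
3. condition 'performs public-works projects' holds; OSHA safety training 93 days ago vs limit 90 → not met
4. workers' compensation audit 36 days ago vs limit 30 → not met
5. bonding capacity review 33 days ago vs limit 30 → not met
6. fall-protection recertification 66 days ago vs limit 60 → not met
7. equipment calibration 344 days ago vs limit 270 → not met
8. condition 'performs work above three stories' holds; workers' compensation coverage $700,000 ≥ $650,000 → met
9. jobsite safety plan present → met
10. hazard communication program absent → not met
11. condition 'handles asbestos abatement' holds; scaffold inspection 798 days ago vs limit 730 → not met
Not met: 1, 3, 4, 5, 6, 7, 10, 11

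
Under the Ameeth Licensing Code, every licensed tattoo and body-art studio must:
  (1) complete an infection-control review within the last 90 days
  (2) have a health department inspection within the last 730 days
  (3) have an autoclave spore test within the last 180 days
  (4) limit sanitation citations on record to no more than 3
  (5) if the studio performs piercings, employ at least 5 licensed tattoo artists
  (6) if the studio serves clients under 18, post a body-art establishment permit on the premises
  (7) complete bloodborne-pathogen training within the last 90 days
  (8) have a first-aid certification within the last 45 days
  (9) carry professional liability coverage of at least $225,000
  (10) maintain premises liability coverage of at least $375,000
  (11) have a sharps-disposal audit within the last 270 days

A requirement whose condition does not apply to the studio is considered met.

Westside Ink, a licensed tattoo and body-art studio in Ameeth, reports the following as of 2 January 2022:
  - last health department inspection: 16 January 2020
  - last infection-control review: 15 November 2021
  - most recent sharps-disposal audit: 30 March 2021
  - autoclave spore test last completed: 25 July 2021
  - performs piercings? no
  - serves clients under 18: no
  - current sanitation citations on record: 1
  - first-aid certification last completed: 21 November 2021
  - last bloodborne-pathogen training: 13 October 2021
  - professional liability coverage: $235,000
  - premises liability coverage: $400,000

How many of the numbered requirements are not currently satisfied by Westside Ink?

1

1. infection-control review 48 days ago vs limit 90 → met
2. health department inspection 717 days ago vs limit 730 → met
3. autoclave spore test 161 days ago vs limit 180 → met
4. sanitation citations on record 1 ≤ 3 → met
5. condition 'performs piercings' does not hold → requirement n/a → met
6. condition 'serves clients under 18' does not hold → requirement n/a → met
7. bloodborne-pathogen training 81 days ago vs limit 90 → met
8. first-aid certification 42 days ago vs limit 45 → met
9. professional liability coverage $235,000 ≥ $225,000 → met
10. premises liability coverage $400,000 ≥ $375,000 → met
11. sharps-disposal audit 278 days ago vs limit 270 → not met
Not met: 1 of 11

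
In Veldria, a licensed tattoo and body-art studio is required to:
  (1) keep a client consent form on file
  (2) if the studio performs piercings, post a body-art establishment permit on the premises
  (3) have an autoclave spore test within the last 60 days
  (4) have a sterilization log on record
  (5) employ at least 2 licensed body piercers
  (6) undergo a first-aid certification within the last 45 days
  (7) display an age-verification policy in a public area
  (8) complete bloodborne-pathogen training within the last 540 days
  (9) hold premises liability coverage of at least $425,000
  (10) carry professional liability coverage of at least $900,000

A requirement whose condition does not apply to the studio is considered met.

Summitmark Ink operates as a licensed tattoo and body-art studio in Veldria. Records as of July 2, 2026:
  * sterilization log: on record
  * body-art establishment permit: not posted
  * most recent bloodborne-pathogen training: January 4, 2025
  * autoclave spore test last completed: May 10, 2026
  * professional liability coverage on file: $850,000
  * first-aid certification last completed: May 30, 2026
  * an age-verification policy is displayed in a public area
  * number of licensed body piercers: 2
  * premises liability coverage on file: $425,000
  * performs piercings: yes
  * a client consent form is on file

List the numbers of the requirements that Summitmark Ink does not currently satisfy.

1. client consent form present → met
2. condition 'performs piercings' holds; body-art establishment permit absent → not met
3. autoclave spore test 53 days ago vs limit 60 → met
4. sterilization log present → met
5. licensed body piercers 2 ≥ 2 → met
6. first-aid certification 33 days ago vs limit 45 → met
7. age-verification policy present → met
8. bloodborne-pathogen training 544 days ago vs limit 540 → not met
9. premises liability coverage $425,000 ≥ $425,000 → met
10. professional liability coverage $850,000 < $900,000 → not met
Not met: 2, 8, 10

2, 8, 10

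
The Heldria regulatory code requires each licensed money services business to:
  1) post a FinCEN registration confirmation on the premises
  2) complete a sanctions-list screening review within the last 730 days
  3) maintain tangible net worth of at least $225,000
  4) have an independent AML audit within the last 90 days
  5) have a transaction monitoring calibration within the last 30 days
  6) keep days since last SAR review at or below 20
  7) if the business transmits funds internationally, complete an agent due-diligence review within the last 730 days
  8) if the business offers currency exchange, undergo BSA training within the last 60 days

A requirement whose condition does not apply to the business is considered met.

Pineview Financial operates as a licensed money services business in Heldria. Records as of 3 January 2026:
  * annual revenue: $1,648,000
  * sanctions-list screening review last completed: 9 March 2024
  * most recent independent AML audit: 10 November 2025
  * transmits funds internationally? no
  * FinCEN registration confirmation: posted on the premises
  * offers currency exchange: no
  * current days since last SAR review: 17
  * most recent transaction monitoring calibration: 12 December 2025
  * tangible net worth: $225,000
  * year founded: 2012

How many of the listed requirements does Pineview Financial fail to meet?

0

1. FinCEN registration confirmation present → met
2. sanctions-list screening review 665 days ago vs limit 730 → met
3. tangible net worth $225,000 ≥ $225,000 → met
4. independent AML audit 54 days ago vs limit 90 → met
5. transaction monitoring calibration 22 days ago vs limit 30 → met
6. days since last SAR review 17 ≤ 20 → met
7. condition 'transmits funds internationally' does not hold → requirement n/a → met
8. condition 'offers currency exchange' does not hold → requirement n/a → met
Not met: 0 of 8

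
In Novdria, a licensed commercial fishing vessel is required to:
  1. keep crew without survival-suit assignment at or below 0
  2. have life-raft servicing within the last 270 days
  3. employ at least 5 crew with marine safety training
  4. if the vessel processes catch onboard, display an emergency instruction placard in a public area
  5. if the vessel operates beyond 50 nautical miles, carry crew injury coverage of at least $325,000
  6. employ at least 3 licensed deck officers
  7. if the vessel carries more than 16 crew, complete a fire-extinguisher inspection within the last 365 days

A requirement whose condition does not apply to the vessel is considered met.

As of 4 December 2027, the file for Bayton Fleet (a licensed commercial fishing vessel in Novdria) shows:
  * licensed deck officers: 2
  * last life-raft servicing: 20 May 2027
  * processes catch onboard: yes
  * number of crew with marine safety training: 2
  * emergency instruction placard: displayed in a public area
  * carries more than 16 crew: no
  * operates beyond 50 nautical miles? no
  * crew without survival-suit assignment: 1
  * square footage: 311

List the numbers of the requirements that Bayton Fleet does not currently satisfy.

1. crew without survival-suit assignment 1 > 0 → not met
2. life-raft servicing 198 days ago vs limit 270 → met
3. crew with marine safety training 2 < 5 → not met
4. condition 'processes catch onboard' holds; emergency instruction placard present → met
5. condition 'operates beyond 50 nautical miles' does not hold → requirement n/a → met
6. licensed deck officers 2 < 3 → not met
7. condition 'carries more than 16 crew' does not hold → requirement n/a → met
Not met: 1, 3, 6

1, 3, 6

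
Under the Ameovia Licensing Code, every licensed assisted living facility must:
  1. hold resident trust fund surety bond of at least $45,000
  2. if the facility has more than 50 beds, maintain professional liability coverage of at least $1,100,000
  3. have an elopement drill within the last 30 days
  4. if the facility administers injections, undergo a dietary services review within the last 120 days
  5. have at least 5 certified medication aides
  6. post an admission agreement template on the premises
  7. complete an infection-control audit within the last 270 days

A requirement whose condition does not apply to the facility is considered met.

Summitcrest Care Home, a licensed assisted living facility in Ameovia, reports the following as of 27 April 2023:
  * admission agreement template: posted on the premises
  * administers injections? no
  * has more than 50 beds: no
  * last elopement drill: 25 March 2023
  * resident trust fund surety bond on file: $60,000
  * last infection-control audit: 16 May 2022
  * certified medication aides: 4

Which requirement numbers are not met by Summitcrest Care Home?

3, 5, 7

1. resident trust fund surety bond $60,000 ≥ $45,000 → met
2. condition 'has more than 50 beds' does not hold → requirement n/a → met
3. elopement drill 33 days ago vs limit 30 → not met
4. condition 'administers injections' does not hold → requirement n/a → met
5. certified medication aides 4 < 5 → not met
6. admission agreement template present → met
7. infection-control audit 346 days ago vs limit 270 → not met
Not met: 3, 5, 7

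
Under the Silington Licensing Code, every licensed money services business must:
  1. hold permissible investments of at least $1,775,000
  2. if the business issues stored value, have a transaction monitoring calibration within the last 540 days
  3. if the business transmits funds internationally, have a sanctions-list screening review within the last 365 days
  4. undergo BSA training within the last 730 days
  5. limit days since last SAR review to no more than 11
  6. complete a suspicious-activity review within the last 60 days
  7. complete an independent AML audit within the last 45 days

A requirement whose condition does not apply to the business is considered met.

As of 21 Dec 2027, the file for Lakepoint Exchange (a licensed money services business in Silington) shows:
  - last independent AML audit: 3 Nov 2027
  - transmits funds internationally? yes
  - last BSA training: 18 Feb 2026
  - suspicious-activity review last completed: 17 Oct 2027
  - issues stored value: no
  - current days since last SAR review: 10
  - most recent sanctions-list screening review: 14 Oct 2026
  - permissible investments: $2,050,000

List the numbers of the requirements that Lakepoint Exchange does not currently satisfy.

3, 6, 7

1. permissible investments $2,050,000 ≥ $1,775,000 → met
2. condition 'issues stored value' does not hold → requirement n/a → met
3. condition 'transmits funds internationally' holds; sanctions-list screening review 433 days ago vs limit 365 → not met
4. BSA training 671 days ago vs limit 730 → met
5. days since last SAR review 10 ≤ 11 → met
6. suspicious-activity review 65 days ago vs limit 60 → not met
7. independent AML audit 48 days ago vs limit 45 → not met
Not met: 3, 6, 7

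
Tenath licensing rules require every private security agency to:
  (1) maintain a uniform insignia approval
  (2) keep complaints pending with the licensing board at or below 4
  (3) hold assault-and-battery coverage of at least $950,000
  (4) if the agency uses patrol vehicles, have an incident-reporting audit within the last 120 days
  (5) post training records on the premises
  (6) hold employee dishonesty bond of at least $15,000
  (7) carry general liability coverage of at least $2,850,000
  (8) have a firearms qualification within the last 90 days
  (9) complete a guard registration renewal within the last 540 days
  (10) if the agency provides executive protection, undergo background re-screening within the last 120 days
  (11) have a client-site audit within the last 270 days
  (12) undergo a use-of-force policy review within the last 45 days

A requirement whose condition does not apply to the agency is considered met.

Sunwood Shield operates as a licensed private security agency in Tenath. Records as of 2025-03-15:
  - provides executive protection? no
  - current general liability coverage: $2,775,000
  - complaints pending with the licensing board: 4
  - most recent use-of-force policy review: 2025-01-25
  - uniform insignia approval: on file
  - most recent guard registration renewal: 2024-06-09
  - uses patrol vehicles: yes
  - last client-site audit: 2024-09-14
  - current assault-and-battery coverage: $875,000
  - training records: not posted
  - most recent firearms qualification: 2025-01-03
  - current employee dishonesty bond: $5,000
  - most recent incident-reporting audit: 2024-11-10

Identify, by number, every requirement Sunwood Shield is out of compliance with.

1. uniform insignia approval present → met
2. complaints pending with the licensing board 4 ≤ 4 → met
3. assault-and-battery coverage $875,000 < $950,000 → not met
4. condition 'uses patrol vehicles' holds; incident-reporting audit 125 days ago vs limit 120 → not met
5. training records absent → not met
6. employee dishonesty bond $5,000 < $15,000 → not met
7. general liability coverage $2,775,000 < $2,850,000 → not met
8. firearms qualification 71 days ago vs limit 90 → met
9. guard registration renewal 279 days ago vs limit 540 → met
10. condition 'provides executive protection' does not hold → requirement n/a → met
11. client-site audit 182 days ago vs limit 270 → met
12. use-of-force policy review 49 days ago vs limit 45 → not met
Not met: 3, 4, 5, 6, 7, 12

3, 4, 5, 6, 7, 12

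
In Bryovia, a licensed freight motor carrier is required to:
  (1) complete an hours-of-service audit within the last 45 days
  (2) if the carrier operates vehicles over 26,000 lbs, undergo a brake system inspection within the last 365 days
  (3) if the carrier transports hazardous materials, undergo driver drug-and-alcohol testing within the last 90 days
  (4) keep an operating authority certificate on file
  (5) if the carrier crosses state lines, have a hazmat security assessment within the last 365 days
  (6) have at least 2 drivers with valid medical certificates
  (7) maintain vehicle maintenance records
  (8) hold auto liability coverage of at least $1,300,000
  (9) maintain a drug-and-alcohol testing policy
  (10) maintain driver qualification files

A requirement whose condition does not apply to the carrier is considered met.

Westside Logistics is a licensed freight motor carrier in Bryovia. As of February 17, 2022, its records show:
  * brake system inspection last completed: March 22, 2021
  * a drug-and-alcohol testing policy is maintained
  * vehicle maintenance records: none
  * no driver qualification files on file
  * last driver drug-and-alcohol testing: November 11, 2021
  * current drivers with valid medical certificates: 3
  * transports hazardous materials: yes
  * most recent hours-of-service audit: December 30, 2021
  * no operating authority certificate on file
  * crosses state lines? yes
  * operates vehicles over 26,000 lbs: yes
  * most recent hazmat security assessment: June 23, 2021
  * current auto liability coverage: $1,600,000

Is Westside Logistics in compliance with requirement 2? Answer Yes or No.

Yes

2. condition 'operates vehicles over 26,000 lbs' holds; brake system inspection 332 days ago vs limit 365 → met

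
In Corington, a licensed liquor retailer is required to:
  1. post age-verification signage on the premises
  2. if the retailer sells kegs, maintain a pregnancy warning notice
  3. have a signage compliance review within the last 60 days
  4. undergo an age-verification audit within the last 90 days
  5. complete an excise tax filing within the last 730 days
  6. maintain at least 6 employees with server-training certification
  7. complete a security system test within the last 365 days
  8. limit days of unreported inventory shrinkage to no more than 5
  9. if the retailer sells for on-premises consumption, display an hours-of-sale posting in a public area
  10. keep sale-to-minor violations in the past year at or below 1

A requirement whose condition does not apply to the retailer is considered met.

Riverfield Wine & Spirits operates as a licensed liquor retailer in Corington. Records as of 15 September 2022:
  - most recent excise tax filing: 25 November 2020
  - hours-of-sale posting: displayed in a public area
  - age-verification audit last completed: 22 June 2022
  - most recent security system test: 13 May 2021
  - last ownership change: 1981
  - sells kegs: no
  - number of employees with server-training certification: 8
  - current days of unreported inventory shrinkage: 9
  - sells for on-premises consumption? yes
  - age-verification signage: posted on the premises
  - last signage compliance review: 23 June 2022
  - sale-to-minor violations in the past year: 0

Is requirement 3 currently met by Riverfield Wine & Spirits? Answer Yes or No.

3. signage compliance review 84 days ago vs limit 60 → not met

No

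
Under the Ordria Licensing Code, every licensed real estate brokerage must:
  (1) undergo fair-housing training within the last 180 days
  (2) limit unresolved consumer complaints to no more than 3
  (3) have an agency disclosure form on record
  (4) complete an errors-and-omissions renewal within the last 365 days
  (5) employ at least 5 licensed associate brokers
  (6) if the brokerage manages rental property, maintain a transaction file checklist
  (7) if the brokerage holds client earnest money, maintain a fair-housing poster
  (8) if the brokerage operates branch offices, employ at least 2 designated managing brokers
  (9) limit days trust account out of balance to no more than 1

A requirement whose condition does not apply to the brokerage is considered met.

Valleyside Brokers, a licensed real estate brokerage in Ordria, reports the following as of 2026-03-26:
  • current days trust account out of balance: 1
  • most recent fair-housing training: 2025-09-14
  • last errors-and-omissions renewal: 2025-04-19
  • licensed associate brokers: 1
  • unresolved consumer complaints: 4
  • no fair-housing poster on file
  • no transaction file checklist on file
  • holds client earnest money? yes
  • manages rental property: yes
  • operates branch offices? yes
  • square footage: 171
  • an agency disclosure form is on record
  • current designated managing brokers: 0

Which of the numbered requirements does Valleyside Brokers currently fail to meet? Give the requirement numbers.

1, 2, 5, 6, 7, 8

1. fair-housing training 193 days ago vs limit 180 → not met
2. unresolved consumer complaints 4 > 3 → not met
3. agency disclosure form present → met
4. errors-and-omissions renewal 341 days ago vs limit 365 → met
5. licensed associate brokers 1 < 5 → not met
6. condition 'manages rental property' holds; transaction file checklist absent → not met
7. condition 'holds client earnest money' holds; fair-housing poster absent → not met
8. condition 'operates branch offices' holds; designated managing brokers 0 < 2 → not met
9. days trust account out of balance 1 ≤ 1 → met
Not met: 1, 2, 5, 6, 7, 8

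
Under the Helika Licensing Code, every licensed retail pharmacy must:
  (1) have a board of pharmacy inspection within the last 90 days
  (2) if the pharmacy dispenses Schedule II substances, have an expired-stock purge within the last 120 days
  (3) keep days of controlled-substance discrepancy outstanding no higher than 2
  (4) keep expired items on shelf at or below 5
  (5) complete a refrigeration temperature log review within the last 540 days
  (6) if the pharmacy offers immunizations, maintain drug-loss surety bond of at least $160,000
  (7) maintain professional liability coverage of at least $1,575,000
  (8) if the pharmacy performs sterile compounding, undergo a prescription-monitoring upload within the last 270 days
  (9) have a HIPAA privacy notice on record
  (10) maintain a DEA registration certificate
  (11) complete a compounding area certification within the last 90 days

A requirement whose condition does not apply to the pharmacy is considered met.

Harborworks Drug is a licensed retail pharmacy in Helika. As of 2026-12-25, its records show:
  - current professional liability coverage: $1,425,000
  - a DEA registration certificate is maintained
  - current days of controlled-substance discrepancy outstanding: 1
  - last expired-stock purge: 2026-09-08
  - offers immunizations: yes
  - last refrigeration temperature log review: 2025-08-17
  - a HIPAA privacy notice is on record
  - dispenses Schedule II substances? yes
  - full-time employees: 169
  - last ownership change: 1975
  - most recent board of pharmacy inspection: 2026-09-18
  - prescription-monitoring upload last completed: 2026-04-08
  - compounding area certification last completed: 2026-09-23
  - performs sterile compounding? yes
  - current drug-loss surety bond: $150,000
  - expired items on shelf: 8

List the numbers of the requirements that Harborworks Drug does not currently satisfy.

1. board of pharmacy inspection 98 days ago vs limit 90 → not met
2. condition 'dispenses Schedule II substances' holds; expired-stock purge 108 days ago vs limit 120 → met
3. days of controlled-substance discrepancy outstanding 1 ≤ 2 → met
4. expired items on shelf 8 > 5 → not met
5. refrigeration temperature log review 495 days ago vs limit 540 → met
6. condition 'offers immunizations' holds; drug-loss surety bond $150,000 < $160,000 → not met
7. professional liability coverage $1,425,000 < $1,575,000 → not met
8. condition 'performs sterile compounding' holds; prescription-monitoring upload 261 days ago vs limit 270 → met
9. HIPAA privacy notice present → met
10. DEA registration certificate present → met
11. compounding area certification 93 days ago vs limit 90 → not met
Not met: 1, 4, 6, 7, 11

1, 4, 6, 7, 11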